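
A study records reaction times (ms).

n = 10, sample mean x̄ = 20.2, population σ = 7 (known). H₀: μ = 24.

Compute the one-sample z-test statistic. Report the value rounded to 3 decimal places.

test statistic = -1.717

SE = σ/√n = 7/√10 = 2.2136
z = (x̄−μ₀)/SE = (20.2−24)/2.2136 = -1.7167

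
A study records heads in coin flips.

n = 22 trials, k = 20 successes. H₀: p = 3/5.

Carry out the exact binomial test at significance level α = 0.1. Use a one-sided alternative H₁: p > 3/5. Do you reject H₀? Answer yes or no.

Exact binomial: n=22, k=20, p₀=3/5=0.6000
P(X≥20) from Σ C(n,i)·p₀^i·(1−p₀)^(n−i)
p-value (one-sided, H₁ greater) = 0.00156
At α=0.1: p < α → reject H₀

reject H₀: yes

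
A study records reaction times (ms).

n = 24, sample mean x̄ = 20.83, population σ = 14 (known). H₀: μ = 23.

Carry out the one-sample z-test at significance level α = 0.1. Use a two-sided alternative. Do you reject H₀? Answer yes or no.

SE = σ/√n = 14/√24 = 2.8577
z = (x̄−μ₀)/SE = (20.83−23)/2.8577 = -0.7593
p-value (two-sided) = 0.44765
At α=0.1: p ≥ α → fail to reject H₀

reject H₀: no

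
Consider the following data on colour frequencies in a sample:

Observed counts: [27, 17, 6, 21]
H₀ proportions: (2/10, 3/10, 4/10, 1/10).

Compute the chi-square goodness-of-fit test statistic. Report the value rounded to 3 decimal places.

test statistic = 57.286

n = 71; E_i = n·p_i = [14.20, 21.30, 28.40, 7.10]
χ² = (27−14.20)²/14.20 + (17−21.30)²/21.30 + (6−28.40)²/28.40 + (21−7.10)²/7.10 = 57.2864
df = 3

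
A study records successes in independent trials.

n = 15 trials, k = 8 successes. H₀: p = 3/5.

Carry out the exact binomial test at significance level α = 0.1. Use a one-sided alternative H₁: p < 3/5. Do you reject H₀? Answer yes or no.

reject H₀: no

Exact binomial: n=15, k=8, p₀=3/5=0.6000
P(X≤8) from Σ C(n,i)·p₀^i·(1−p₀)^(n−i)
p-value (one-sided, H₁ less) = 0.39019
At α=0.1: p ≥ α → fail to reject H₀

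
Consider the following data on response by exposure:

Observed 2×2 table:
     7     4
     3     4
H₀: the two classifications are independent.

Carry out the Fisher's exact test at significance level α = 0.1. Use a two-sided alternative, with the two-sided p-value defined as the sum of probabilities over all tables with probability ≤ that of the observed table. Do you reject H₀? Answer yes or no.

reject H₀: no

Margins: r₁=11, r₂=7, c₁=10, c₂=8, n=18
p_obs = C(11,7)·C(7,3)/C(18,10); sum pmf over tables with pmf ≤ p_obs
p-value (two-sided) = 0.63047
At α=0.1: p ≥ α → fail to reject H₀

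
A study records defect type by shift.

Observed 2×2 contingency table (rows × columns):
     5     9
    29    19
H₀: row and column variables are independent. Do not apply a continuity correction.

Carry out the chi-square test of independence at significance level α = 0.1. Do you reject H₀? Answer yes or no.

reject H₀: no

Row totals [14, 48], col totals [34, 28], n=62
χ² = (5−7.68)²/7.68 + (9−6.32)²/6.32 + (29−26.32)²/26.32 + (19−21.68)²/21.68 = 2.6706
df = 1
p-value (upper-tail) = 0.10222
At α=0.1: p ≥ α → fail to reject H₀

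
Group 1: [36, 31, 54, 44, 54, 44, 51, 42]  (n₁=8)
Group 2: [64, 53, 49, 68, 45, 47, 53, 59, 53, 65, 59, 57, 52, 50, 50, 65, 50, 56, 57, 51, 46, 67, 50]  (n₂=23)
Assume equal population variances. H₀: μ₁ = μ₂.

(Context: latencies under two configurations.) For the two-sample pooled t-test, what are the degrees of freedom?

df = n₁ + n₂ − 2 = 8 + 23 − 2 = 29

degrees of freedom = 29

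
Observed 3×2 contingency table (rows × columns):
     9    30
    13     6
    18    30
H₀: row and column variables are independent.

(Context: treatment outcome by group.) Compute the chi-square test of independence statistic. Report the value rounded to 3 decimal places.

test statistic = 11.182

Row totals [39, 19, 48], col totals [40, 66], n=106
χ² = (9−14.72)²/14.72 + (30−24.28)²/24.28 + (13−7.17)²/7.17 + (6−11.83)²/11.83 + (18−18.11)²/18.11 + (30−29.89)²/29.89 = 11.1820
df = 2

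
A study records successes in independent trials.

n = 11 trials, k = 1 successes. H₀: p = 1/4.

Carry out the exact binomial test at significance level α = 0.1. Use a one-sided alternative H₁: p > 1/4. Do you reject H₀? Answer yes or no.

reject H₀: no

Exact binomial: n=11, k=1, p₀=1/4=0.2500
P(X≥1) from Σ C(n,i)·p₀^i·(1−p₀)^(n−i)
p-value (one-sided, H₁ greater) = 0.95776
At α=0.1: p ≥ α → fail to reject H₀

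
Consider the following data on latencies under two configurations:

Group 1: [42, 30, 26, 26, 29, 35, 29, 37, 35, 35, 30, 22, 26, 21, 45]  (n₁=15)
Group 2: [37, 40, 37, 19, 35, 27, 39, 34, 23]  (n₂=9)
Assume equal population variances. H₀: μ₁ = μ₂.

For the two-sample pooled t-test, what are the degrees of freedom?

degrees of freedom = 22

df = n₁ + n₂ − 2 = 15 + 9 − 2 = 22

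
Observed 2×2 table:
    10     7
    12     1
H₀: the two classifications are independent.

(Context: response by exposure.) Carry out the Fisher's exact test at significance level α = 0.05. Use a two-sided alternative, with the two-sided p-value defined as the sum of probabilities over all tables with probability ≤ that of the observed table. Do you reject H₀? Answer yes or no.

Margins: r₁=17, r₂=13, c₁=22, c₂=8, n=30
p_obs = C(17,10)·C(13,12)/C(30,22); sum pmf over tables with pmf ≤ p_obs
p-value (two-sided) = 0.09243
At α=0.05: p ≥ α → fail to reject H₀

reject H₀: no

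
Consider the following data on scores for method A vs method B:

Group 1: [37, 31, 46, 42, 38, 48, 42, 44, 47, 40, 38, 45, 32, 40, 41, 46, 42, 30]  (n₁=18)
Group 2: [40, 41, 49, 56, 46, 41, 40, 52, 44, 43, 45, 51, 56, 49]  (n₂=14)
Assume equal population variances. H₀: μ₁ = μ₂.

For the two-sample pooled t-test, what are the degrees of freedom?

degrees of freedom = 30

df = n₁ + n₂ − 2 = 18 + 14 − 2 = 30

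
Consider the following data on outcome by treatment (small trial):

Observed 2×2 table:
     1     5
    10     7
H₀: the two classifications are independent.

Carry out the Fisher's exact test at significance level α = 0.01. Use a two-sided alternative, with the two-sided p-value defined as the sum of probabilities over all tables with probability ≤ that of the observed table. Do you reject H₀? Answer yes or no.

reject H₀: no

Margins: r₁=6, r₂=17, c₁=11, c₂=12, n=23
p_obs = C(6,1)·C(17,10)/C(23,11); sum pmf over tables with pmf ≤ p_obs
p-value (two-sided) = 0.15495
At α=0.01: p ≥ α → fail to reject H₀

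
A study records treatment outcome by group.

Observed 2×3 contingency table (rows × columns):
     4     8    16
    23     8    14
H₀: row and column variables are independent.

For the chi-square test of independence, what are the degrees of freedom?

degrees of freedom = 2

df = (r−1)(c−1) = (2−1)·(3−1) = 2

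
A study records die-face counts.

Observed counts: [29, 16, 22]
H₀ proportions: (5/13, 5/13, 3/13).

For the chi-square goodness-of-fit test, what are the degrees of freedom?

df = k − 1 = 3 − 1 = 2

degrees of freedom = 2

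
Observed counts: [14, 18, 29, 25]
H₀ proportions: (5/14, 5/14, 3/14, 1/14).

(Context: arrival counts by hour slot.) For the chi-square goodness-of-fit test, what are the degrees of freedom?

df = k − 1 = 4 − 1 = 3

degrees of freedom = 3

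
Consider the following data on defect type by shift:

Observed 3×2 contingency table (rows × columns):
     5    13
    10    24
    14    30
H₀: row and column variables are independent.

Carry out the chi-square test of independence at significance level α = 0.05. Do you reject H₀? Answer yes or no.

reject H₀: no

Row totals [18, 34, 44], col totals [29, 67], n=96
χ² = (5−5.44)²/5.44 + (13−12.56)²/12.56 + (10−10.27)²/10.27 + (24−23.73)²/23.73 + (14−13.29)²/13.29 + (30−30.71)²/30.71 = 0.1148
df = 2
p-value (upper-tail) = 0.94424
At α=0.05: p ≥ α → fail to reject H₀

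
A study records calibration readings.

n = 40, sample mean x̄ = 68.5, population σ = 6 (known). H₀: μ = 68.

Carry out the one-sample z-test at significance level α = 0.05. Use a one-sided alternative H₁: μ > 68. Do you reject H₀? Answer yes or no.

reject H₀: no

SE = σ/√n = 6/√40 = 0.9487
z = (x̄−μ₀)/SE = (68.5−68)/0.9487 = 0.5270
p-value (one-sided, H₁ greater) = 0.29908
At α=0.05: p ≥ α → fail to reject H₀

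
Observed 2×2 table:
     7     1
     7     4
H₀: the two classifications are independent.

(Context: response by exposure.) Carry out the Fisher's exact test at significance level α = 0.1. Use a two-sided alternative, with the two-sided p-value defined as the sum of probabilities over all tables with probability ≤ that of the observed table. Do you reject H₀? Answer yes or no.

reject H₀: no

Margins: r₁=8, r₂=11, c₁=14, c₂=5, n=19
p_obs = C(8,7)·C(11,7)/C(19,14); sum pmf over tables with pmf ≤ p_obs
p-value (two-sided) = 0.33781
At α=0.1: p ≥ α → fail to reject H₀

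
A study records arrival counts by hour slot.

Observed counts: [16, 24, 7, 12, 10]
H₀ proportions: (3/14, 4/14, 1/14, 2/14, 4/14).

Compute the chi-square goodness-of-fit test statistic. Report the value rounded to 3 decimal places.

test statistic = 7.155

n = 69; E_i = n·p_i = [14.79, 19.71, 4.93, 9.86, 19.71]
χ² = (16−14.79)²/14.79 + (24−19.71)²/19.71 + (7−4.93)²/4.93 + (12−9.86)²/9.86 + (10−19.71)²/19.71 = 7.1546
df = 4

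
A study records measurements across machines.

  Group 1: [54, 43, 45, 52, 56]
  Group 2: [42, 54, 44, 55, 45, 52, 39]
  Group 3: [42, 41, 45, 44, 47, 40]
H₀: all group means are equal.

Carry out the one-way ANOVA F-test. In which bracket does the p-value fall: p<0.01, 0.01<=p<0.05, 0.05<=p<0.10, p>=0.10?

p-value bracket: p>=0.10

Group means [50.00, 47.29, 43.17], grand mean 46.667
SSB = Σnᵢ(x̄ᵢ−x̄)² = 131.738; SSW = ΣΣ(x−x̄ᵢ)² = 404.262
MSB = 131.738/2 = 65.8690; MSW = 404.262/15 = 26.9508
F = MSB/MSW = 2.4440
df = (2, 15)
p-value (upper-tail) = 0.12057
→ bracket: p>=0.10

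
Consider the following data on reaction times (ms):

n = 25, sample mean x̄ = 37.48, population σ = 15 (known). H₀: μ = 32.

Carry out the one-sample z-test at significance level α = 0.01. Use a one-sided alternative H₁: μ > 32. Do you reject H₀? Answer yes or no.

SE = σ/√n = 15/√25 = 3.0000
z = (x̄−μ₀)/SE = (37.48−32)/3.0000 = 1.8267
p-value (one-sided, H₁ greater) = 0.03387
At α=0.01: p ≥ α → fail to reject H₀

reject H₀: no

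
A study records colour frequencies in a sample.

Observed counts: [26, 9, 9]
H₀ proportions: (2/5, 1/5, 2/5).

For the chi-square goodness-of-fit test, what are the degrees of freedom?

degrees of freedom = 2

df = k − 1 = 3 − 1 = 2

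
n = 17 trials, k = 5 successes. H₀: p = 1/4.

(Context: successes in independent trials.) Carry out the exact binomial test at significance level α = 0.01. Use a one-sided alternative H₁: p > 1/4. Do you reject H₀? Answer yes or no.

reject H₀: no

Exact binomial: n=17, k=5, p₀=1/4=0.2500
P(X≥5) from Σ C(n,i)·p₀^i·(1−p₀)^(n−i)
p-value (one-sided, H₁ greater) = 0.42611
At α=0.01: p ≥ α → fail to reject H₀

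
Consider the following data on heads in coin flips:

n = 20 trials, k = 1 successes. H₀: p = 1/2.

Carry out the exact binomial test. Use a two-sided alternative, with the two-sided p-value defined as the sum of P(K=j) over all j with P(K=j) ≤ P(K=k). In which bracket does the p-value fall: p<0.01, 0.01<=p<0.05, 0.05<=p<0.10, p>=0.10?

Exact binomial: n=20, k=1, p₀=1/2=0.5000
P(X=j) = C(n,j)·p₀^j·(1−p₀)^(n−j); p = Σ P(X=j) over j with P(X=j) ≤ P(X=1)
p-value (two-sided) = 0.00004
→ bracket: p<0.01

p-value bracket: p<0.01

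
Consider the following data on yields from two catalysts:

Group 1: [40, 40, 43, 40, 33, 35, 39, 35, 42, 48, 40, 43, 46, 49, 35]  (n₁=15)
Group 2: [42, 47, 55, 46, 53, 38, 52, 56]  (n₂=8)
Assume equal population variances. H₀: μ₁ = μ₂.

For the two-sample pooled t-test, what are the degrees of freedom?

df = n₁ + n₂ − 2 = 15 + 8 − 2 = 21

degrees of freedom = 21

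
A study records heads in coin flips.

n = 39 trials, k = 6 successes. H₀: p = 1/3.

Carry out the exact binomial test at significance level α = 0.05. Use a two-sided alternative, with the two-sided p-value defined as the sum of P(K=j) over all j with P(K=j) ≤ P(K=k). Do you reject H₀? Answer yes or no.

Exact binomial: n=39, k=6, p₀=1/3=0.3333
P(X=j) = C(n,j)·p₀^j·(1−p₀)^(n−j); p = Σ P(X=j) over j with P(X=j) ≤ P(X=6)
p-value (two-sided) = 0.01682
At α=0.05: p < α → reject H₀

reject H₀: yes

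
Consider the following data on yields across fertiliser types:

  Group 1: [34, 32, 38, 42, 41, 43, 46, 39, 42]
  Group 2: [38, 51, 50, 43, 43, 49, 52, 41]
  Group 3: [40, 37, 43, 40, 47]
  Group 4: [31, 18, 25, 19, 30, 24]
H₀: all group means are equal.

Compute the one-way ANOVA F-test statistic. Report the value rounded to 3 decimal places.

test statistic = 24.068

Group means [39.67, 45.88, 41.40, 24.50], grand mean 38.500
SSB = Σnᵢ(x̄ᵢ−x̄)² = 1665.425; SSW = ΣΣ(x−x̄ᵢ)² = 553.575
MSB = 1665.425/3 = 555.1417; MSW = 553.575/24 = 23.0656
F = MSB/MSW = 24.0679
df = (3, 24)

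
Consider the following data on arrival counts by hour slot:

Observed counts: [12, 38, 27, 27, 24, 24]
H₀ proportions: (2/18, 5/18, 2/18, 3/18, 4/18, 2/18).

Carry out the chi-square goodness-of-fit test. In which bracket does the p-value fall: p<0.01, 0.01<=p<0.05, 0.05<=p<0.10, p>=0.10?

p-value bracket: 0.01<=p<0.05

n = 152; E_i = n·p_i = [16.89, 42.22, 16.89, 25.33, 33.78, 16.89]
χ² = (12−16.89)²/16.89 + (38−42.22)²/42.22 + (27−16.89)²/16.89 + (27−25.33)²/25.33 + (24−33.78)²/33.78 + (24−16.89)²/16.89 = 13.8250
df = 5
p-value (upper-tail) = 0.01676
→ bracket: 0.01<=p<0.05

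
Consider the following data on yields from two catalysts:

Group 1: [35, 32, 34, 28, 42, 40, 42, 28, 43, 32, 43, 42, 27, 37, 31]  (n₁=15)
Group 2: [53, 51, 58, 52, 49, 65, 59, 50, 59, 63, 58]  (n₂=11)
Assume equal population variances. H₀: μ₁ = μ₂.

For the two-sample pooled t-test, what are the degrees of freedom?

df = n₁ + n₂ − 2 = 15 + 11 − 2 = 24

degrees of freedom = 24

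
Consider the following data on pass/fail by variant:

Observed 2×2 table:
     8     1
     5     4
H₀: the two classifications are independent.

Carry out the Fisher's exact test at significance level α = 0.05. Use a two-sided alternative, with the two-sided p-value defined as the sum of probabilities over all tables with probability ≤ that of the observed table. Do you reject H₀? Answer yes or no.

reject H₀: no

Margins: r₁=9, r₂=9, c₁=13, c₂=5, n=18
p_obs = C(9,8)·C(9,5)/C(18,13); sum pmf over tables with pmf ≤ p_obs
p-value (two-sided) = 0.29412
At α=0.05: p ≥ α → fail to reject H₀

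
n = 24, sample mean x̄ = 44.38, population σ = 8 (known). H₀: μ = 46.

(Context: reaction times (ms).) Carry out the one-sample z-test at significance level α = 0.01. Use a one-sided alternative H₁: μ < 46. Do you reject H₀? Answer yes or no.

SE = σ/√n = 8/√24 = 1.6330
z = (x̄−μ₀)/SE = (44.38−46)/1.6330 = -0.9920
p-value (one-sided, H₁ less) = 0.16059
At α=0.01: p ≥ α → fail to reject H₀

reject H₀: no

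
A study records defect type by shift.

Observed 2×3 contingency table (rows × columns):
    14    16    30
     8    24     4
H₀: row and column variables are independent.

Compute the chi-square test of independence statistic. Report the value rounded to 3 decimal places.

Row totals [60, 36], col totals [22, 40, 34], n=96
χ² = (14−13.75)²/13.75 + (16−25.00)²/25.00 + (30−21.25)²/21.25 + (8−8.25)²/8.25 + (24−15.00)²/15.00 + (4−12.75)²/12.75 = 18.2600
df = 2

test statistic = 18.260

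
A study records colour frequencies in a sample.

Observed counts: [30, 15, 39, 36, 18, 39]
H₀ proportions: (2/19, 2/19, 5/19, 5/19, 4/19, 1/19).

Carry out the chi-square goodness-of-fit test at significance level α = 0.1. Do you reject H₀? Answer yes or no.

reject H₀: yes

n = 177; E_i = n·p_i = [18.63, 18.63, 46.58, 46.58, 37.26, 9.32]
χ² = (30−18.63)²/18.63 + (15−18.63)²/18.63 + (39−46.58)²/46.58 + (36−46.58)²/46.58 + (18−37.26)²/37.26 + (39−9.32)²/9.32 = 115.8254
df = 5
p-value (upper-tail) = 0.00000
At α=0.1: p < α → reject H₀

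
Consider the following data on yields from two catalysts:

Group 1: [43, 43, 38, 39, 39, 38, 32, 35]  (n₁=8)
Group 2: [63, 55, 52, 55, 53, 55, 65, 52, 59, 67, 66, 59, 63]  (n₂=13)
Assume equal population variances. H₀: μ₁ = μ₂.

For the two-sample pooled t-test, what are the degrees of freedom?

degrees of freedom = 19

df = n₁ + n₂ − 2 = 8 + 13 − 2 = 19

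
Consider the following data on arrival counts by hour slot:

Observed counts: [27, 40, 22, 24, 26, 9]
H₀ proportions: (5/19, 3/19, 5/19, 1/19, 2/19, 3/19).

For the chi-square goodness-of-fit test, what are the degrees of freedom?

degrees of freedom = 5

df = k − 1 = 6 − 1 = 5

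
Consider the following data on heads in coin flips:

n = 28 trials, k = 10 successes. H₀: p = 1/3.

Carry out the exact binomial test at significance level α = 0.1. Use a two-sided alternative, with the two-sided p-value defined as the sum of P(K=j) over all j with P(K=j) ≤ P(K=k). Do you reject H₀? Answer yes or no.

reject H₀: no

Exact binomial: n=28, k=10, p₀=1/3=0.3333
P(X=j) = C(n,j)·p₀^j·(1−p₀)^(n−j); p = Σ P(X=j) over j with P(X=j) ≤ P(X=10)
p-value (two-sided) = 0.84171
At α=0.1: p ≥ α → fail to reject H₀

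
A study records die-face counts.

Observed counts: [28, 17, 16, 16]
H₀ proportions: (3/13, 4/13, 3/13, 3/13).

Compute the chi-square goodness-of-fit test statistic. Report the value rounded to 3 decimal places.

n = 77; E_i = n·p_i = [17.77, 23.69, 17.77, 17.77]
χ² = (28−17.77)²/17.77 + (17−23.69)²/23.69 + (16−17.77)²/17.77 + (16−17.77)²/17.77 = 8.1331
df = 3

test statistic = 8.133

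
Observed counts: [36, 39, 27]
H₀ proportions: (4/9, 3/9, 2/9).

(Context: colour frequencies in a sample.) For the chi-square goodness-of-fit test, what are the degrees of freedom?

degrees of freedom = 2

df = k − 1 = 3 − 1 = 2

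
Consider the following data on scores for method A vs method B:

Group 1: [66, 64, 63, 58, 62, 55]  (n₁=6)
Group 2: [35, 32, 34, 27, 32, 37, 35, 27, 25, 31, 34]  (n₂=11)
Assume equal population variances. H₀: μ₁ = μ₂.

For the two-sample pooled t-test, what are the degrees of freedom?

df = n₁ + n₂ − 2 = 6 + 11 − 2 = 15

degrees of freedom = 15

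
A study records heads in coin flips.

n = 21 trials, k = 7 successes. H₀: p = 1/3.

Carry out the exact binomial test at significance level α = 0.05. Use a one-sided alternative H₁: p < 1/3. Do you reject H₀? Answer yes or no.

reject H₀: no

Exact binomial: n=21, k=7, p₀=1/3=0.3333
P(X≤7) from Σ C(n,i)·p₀^i·(1−p₀)^(n−i)
p-value (one-sided, H₁ less) = 0.60076
At α=0.05: p ≥ α → fail to reject H₀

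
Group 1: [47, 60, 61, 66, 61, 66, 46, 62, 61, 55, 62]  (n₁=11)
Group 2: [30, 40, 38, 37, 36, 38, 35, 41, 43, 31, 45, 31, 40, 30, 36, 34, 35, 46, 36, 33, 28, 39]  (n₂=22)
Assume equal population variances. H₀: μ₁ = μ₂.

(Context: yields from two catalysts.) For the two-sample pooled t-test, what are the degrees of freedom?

degrees of freedom = 31

df = n₁ + n₂ − 2 = 11 + 22 − 2 = 31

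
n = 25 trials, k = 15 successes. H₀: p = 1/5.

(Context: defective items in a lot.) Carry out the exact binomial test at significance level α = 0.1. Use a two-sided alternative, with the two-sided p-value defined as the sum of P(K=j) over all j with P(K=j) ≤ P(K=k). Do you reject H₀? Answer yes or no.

reject H₀: yes

Exact binomial: n=25, k=15, p₀=1/5=0.2000
P(X=j) = C(n,j)·p₀^j·(1−p₀)^(n−j); p = Σ P(X=j) over j with P(X=j) ≤ P(X=15)
p-value (two-sided) = 0.00001
At α=0.1: p < α → reject H₀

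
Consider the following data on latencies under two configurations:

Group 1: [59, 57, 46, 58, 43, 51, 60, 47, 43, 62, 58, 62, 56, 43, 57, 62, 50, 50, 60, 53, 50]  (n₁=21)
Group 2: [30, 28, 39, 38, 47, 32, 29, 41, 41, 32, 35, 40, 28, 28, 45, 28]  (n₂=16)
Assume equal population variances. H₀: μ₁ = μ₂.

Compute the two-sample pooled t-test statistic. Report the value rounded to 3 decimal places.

test statistic = 8.520

x̄₁=53.667, s₁=6.613, n₁=21
x̄₂=35.062, s₂=6.537, n₂=16
s_p² = [20·6.613² + 15·6.537²]/35 = 43.3030
SE = √(s_p²·(1/21+1/16)) = 2.1837
t = (53.667−35.062)/2.1837 = 8.5196
df = 35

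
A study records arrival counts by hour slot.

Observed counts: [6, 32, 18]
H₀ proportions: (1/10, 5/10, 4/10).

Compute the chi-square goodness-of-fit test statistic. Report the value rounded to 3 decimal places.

test statistic = 1.464

n = 56; E_i = n·p_i = [5.60, 28.00, 22.40]
χ² = (6−5.60)²/5.60 + (32−28.00)²/28.00 + (18−22.40)²/22.40 = 1.4643
df = 2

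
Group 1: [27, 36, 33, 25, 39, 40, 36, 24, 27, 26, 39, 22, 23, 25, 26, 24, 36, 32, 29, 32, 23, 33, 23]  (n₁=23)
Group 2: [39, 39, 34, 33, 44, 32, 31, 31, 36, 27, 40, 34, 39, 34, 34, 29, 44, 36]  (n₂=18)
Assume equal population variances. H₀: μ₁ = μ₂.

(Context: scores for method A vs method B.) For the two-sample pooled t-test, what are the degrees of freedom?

df = n₁ + n₂ − 2 = 23 + 18 − 2 = 39

degrees of freedom = 39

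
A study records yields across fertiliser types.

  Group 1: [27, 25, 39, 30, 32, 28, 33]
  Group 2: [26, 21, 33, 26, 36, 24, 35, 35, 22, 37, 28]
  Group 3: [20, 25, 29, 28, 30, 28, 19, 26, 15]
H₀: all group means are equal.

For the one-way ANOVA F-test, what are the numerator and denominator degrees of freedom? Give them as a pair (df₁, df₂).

degrees of freedom = [2, 24]

k = 3 groups, N = 27 total
df = (k−1, N−k) = (3−1, 27−3) = (2, 24)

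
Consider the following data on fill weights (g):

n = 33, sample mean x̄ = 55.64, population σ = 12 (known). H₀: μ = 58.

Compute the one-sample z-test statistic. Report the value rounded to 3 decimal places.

SE = σ/√n = 12/√33 = 2.0889
z = (x̄−μ₀)/SE = (55.64−58)/2.0889 = -1.1298

test statistic = -1.130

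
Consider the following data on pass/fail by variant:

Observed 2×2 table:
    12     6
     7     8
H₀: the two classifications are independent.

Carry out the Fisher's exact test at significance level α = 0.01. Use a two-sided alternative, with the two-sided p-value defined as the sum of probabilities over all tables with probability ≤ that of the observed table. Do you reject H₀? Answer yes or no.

Margins: r₁=18, r₂=15, c₁=19, c₂=14, n=33
p_obs = C(18,12)·C(15,7)/C(33,19); sum pmf over tables with pmf ≤ p_obs
p-value (two-sided) = 0.30411
At α=0.01: p ≥ α → fail to reject H₀

reject H₀: no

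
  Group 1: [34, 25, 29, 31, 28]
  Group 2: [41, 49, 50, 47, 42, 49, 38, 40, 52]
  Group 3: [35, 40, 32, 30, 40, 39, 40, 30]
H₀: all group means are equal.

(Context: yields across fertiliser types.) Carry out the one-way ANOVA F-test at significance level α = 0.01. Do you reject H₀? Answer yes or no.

Group means [29.40, 45.33, 35.75], grand mean 38.227
SSB = Σnᵢ(x̄ᵢ−x̄)² = 893.164; SSW = ΣΣ(x−x̄ᵢ)² = 398.700
MSB = 893.164/2 = 446.5818; MSW = 398.700/19 = 20.9842
F = MSB/MSW = 21.2818
df = (2, 19)
p-value (upper-tail) = 0.00001
At α=0.01: p < α → reject H₀

reject H₀: yes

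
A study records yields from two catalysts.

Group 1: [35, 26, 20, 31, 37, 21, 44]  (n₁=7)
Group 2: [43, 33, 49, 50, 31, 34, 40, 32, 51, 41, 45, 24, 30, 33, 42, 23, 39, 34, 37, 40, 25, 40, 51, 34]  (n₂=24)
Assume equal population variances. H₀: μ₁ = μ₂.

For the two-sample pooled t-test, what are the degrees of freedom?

df = n₁ + n₂ − 2 = 7 + 24 − 2 = 29

degrees of freedom = 29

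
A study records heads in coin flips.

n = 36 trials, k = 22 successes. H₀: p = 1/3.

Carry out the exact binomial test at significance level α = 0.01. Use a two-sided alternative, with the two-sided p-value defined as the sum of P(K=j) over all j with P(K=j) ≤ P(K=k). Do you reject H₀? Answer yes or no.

Exact binomial: n=36, k=22, p₀=1/3=0.3333
P(X=j) = C(n,j)·p₀^j·(1−p₀)^(n−j); p = Σ P(X=j) over j with P(X=j) ≤ P(X=22)
p-value (two-sided) = 0.00107
At α=0.01: p < α → reject H₀

reject H₀: yes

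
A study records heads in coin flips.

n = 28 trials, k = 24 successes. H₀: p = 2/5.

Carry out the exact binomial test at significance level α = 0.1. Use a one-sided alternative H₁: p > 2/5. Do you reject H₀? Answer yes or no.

Exact binomial: n=28, k=24, p₀=2/5=0.4000
P(X≥24) from Σ C(n,i)·p₀^i·(1−p₀)^(n−i)
p-value (one-sided, H₁ greater) = 0.00000
At α=0.1: p < α → reject H₀

reject H₀: yes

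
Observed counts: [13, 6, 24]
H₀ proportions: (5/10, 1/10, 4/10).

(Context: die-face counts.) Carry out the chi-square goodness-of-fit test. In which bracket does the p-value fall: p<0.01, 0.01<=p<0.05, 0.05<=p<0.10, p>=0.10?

p-value bracket: 0.01<=p<0.05

n = 43; E_i = n·p_i = [21.50, 4.30, 17.20]
χ² = (13−21.50)²/21.50 + (6−4.30)²/4.30 + (24−17.20)²/17.20 = 6.7209
df = 2
p-value (upper-tail) = 0.03472
→ bracket: 0.01<=p<0.05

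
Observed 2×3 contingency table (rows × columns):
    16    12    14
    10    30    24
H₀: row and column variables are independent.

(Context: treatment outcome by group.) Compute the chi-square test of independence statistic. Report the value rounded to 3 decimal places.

Row totals [42, 64], col totals [26, 42, 38], n=106
χ² = (16−10.30)²/10.30 + (12−16.64)²/16.64 + (14−15.06)²/15.06 + (10−15.70)²/15.70 + (30−25.36)²/25.36 + (24−22.94)²/22.94 = 7.4869
df = 2

test statistic = 7.487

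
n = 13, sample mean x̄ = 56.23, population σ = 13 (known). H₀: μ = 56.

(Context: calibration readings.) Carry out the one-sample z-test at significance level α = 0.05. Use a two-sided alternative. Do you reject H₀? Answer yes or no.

reject H₀: no

SE = σ/√n = 13/√13 = 3.6056
z = (x̄−μ₀)/SE = (56.23−56)/3.6056 = 0.0638
p-value (two-sided) = 0.94914
At α=0.05: p ≥ α → fail to reject H₀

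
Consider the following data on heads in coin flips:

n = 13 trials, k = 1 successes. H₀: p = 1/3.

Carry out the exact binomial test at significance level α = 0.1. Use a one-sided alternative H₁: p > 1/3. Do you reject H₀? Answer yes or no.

reject H₀: no

Exact binomial: n=13, k=1, p₀=1/3=0.3333
P(X≥1) from Σ C(n,i)·p₀^i·(1−p₀)^(n−i)
p-value (one-sided, H₁ greater) = 0.99486
At α=0.1: p ≥ α → fail to reject H₀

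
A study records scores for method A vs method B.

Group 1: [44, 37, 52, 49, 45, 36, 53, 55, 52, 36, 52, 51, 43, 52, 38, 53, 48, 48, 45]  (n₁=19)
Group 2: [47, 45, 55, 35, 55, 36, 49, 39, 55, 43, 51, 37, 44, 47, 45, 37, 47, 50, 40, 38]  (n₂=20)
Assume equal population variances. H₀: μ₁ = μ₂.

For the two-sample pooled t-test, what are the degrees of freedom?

df = n₁ + n₂ − 2 = 19 + 20 − 2 = 37

degrees of freedom = 37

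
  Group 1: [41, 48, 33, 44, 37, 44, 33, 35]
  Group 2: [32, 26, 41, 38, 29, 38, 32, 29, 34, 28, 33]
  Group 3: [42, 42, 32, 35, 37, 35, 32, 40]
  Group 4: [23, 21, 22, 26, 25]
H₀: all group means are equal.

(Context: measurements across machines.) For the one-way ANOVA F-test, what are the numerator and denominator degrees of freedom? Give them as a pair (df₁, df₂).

degrees of freedom = [3, 28]

k = 4 groups, N = 32 total
df = (k−1, N−k) = (4−1, 32−4) = (3, 28)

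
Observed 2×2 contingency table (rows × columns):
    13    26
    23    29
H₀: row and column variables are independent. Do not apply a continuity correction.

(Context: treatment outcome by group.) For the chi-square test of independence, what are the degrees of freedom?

df = (r−1)(c−1) = (2−1)·(2−1) = 1

degrees of freedom = 1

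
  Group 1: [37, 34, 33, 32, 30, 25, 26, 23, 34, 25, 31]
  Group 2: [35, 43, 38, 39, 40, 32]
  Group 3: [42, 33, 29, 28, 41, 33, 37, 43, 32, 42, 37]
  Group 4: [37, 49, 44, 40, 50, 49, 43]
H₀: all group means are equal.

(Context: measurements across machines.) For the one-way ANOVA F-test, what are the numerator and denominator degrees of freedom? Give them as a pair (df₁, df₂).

degrees of freedom = [3, 31]

k = 4 groups, N = 35 total
df = (k−1, N−k) = (4−1, 35−4) = (3, 31)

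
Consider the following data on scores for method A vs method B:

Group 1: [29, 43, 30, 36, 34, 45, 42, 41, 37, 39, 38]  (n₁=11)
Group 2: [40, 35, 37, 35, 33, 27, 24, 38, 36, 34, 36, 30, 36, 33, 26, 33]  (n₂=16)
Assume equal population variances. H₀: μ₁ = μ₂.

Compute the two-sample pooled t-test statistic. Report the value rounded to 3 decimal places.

test statistic = 2.324

x̄₁=37.636, s₁=5.143, n₁=11
x̄₂=33.312, s₂=4.468, n₂=16
s_p² = [10·5.143² + 15·4.468²]/25 = 22.5593
SE = √(s_p²·(1/11+1/16)) = 1.8603
t = (37.636−33.312)/1.8603 = 2.3243
df = 25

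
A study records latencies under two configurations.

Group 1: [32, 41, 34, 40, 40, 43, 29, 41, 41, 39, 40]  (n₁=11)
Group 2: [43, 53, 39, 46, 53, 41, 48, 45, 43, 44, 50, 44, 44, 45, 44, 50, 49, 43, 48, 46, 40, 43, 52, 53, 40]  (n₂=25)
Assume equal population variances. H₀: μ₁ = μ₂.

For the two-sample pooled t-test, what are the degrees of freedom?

df = n₁ + n₂ − 2 = 11 + 25 − 2 = 34

degrees of freedom = 34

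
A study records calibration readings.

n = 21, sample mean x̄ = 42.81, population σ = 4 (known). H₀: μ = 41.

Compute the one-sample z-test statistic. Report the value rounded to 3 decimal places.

test statistic = 2.074

SE = σ/√n = 4/√21 = 0.8729
z = (x̄−μ₀)/SE = (42.81−41)/0.8729 = 2.0736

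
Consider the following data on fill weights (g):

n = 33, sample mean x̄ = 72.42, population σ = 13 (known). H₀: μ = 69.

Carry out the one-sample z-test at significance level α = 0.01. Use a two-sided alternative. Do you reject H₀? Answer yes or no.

SE = σ/√n = 13/√33 = 2.2630
z = (x̄−μ₀)/SE = (72.42−69)/2.2630 = 1.5113
p-value (two-sided) = 0.13072
At α=0.01: p ≥ α → fail to reject H₀

reject H₀: no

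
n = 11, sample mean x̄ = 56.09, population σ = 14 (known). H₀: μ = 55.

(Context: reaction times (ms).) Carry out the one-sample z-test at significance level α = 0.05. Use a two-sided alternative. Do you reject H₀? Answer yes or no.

reject H₀: no

SE = σ/√n = 14/√11 = 4.2212
z = (x̄−μ₀)/SE = (56.09−55)/4.2212 = 0.2582
p-value (two-sided) = 0.79623
At α=0.05: p ≥ α → fail to reject H₀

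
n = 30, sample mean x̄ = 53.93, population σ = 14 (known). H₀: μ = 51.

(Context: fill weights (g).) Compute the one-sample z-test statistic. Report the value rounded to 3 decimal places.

test statistic = 1.146

SE = σ/√n = 14/√30 = 2.5560
z = (x̄−μ₀)/SE = (53.93−51)/2.5560 = 1.1463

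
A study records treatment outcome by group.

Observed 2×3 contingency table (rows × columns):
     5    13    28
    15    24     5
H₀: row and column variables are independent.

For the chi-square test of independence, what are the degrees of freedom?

degrees of freedom = 2

df = (r−1)(c−1) = (2−1)·(3−1) = 2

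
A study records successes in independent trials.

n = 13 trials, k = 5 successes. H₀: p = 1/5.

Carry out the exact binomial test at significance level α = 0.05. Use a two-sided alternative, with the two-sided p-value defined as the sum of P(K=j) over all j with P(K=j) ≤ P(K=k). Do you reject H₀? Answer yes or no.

reject H₀: no

Exact binomial: n=13, k=5, p₀=1/5=0.2000
P(X=j) = C(n,j)·p₀^j·(1−p₀)^(n−j); p = Σ P(X=j) over j with P(X=j) ≤ P(X=5)
p-value (two-sided) = 0.15411
At α=0.05: p ≥ α → fail to reject H₀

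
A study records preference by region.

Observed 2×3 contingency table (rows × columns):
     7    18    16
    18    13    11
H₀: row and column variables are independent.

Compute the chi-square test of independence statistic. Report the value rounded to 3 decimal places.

Row totals [41, 42], col totals [25, 31, 27], n=83
χ² = (7−12.35)²/12.35 + (18−15.31)²/15.31 + (16−13.34)²/13.34 + (18−12.65)²/12.65 + (13−15.69)²/15.69 + (11−13.66)²/13.66 = 6.5613
df = 2

test statistic = 6.561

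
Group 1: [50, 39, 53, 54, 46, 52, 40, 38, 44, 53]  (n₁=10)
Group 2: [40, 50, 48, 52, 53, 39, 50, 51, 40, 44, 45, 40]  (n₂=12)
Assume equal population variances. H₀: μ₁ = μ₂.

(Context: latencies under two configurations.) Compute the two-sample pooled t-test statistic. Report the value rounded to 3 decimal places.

x̄₁=46.900, s₁=6.315, n₁=10
x̄₂=46.000, s₂=5.292, n₂=12
s_p² = [9·6.315² + 11·5.292²]/20 = 33.3450
SE = √(s_p²·(1/10+1/12)) = 2.4725
t = (46.900−46.000)/2.4725 = 0.3640
df = 20

test statistic = 0.364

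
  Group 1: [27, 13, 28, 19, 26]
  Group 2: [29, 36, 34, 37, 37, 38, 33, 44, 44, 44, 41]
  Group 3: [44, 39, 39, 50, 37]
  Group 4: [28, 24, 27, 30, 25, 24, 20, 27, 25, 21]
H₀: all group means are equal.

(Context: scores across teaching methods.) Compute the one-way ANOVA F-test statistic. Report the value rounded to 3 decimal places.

Group means [22.60, 37.91, 41.80, 25.10], grand mean 31.935
SSB = Σnᵢ(x̄ᵢ−x̄)² = 1782.062; SSW = ΣΣ(x−x̄ᵢ)² = 605.809
MSB = 1782.062/3 = 594.0206; MSW = 605.809/27 = 22.4374
F = MSB/MSW = 26.4746
df = (3, 27)

test statistic = 26.475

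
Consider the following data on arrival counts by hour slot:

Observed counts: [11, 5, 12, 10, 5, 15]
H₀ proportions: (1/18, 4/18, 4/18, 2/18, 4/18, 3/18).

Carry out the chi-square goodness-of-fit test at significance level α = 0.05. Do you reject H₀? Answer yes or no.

reject H₀: yes

n = 58; E_i = n·p_i = [3.22, 12.89, 12.89, 6.44, 12.89, 9.67]
χ² = (11−3.22)²/3.22 + (5−12.89)²/12.89 + (12−12.89)²/12.89 + (10−6.44)²/6.44 + (5−12.89)²/12.89 + (15−9.67)²/9.67 = 33.3966
df = 5
p-value (upper-tail) = 0.00000
At α=0.05: p < α → reject H₀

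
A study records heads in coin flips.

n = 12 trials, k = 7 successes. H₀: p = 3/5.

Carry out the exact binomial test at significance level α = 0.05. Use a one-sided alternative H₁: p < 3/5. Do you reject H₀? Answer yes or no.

Exact binomial: n=12, k=7, p₀=3/5=0.6000
P(X≤7) from Σ C(n,i)·p₀^i·(1−p₀)^(n−i)
p-value (one-sided, H₁ less) = 0.56182
At α=0.05: p ≥ α → fail to reject H₀

reject H₀: no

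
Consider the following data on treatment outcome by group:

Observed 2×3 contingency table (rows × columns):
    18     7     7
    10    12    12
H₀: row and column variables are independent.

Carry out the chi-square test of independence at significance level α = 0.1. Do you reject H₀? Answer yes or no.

reject H₀: yes

Row totals [32, 34], col totals [28, 19, 19], n=66
χ² = (18−13.58)²/13.58 + (7−9.21)²/9.21 + (7−9.21)²/9.21 + (10−14.42)²/14.42 + (12−9.79)²/9.79 + (12−9.79)²/9.79 = 4.8612
df = 2
p-value (upper-tail) = 0.08799
At α=0.1: p < α → reject H₀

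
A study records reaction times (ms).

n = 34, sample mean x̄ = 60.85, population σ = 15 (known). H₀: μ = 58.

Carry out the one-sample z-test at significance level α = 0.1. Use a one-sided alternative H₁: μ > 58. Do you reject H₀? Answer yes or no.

SE = σ/√n = 15/√34 = 2.5725
z = (x̄−μ₀)/SE = (60.85−58)/2.5725 = 1.1079
p-value (one-sided, H₁ greater) = 0.13396
At α=0.1: p ≥ α → fail to reject H₀

reject H₀: no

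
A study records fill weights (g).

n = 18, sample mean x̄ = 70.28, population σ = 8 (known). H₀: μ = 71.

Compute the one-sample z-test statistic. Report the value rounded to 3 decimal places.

SE = σ/√n = 8/√18 = 1.8856
z = (x̄−μ₀)/SE = (70.28−71)/1.8856 = -0.3818

test statistic = -0.382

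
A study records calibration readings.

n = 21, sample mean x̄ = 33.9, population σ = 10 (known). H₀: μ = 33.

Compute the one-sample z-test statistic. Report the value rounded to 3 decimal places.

SE = σ/√n = 10/√21 = 2.1822
z = (x̄−μ₀)/SE = (33.9−33)/2.1822 = 0.4124

test statistic = 0.412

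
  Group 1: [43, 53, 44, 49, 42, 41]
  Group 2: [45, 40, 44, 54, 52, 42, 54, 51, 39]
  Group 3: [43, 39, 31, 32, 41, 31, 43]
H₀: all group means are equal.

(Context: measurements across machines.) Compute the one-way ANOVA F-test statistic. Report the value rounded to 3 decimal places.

test statistic = 6.450

Group means [45.33, 46.78, 37.14], grand mean 43.318
SSB = Σnᵢ(x̄ᵢ−x̄)² = 399.027; SSW = ΣΣ(x−x̄ᵢ)² = 587.746
MSB = 399.027/2 = 199.5133; MSW = 587.746/19 = 30.9340
F = MSB/MSW = 6.4496
df = (2, 19)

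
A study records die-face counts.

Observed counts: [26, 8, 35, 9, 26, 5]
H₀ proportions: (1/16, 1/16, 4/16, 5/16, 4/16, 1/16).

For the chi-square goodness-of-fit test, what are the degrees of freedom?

df = k − 1 = 6 − 1 = 5

degrees of freedom = 5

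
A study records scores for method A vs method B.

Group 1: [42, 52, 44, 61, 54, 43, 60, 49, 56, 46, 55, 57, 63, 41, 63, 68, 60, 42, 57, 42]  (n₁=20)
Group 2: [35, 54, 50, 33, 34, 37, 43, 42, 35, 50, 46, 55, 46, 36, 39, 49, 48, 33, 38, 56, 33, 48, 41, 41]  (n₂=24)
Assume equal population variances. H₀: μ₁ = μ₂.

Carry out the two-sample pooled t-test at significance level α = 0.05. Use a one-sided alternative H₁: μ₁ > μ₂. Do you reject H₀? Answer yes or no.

x̄₁=52.750, s₁=8.540, n₁=20
x̄₂=42.583, s₂=7.448, n₂=24
s_p² = [19·8.540² + 23·7.448²]/42 = 63.3710
SE = √(s_p²·(1/20+1/24)) = 2.4102
t = (52.750−42.583)/2.4102 = 4.2182
df = 42
p-value (one-sided, H₁ greater) = 0.00006
At α=0.05: p < α → reject H₀

reject H₀: yes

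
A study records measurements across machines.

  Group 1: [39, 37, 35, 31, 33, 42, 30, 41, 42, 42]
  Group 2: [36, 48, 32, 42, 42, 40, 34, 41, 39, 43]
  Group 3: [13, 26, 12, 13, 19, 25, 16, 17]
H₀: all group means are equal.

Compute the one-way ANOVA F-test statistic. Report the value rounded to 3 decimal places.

Group means [37.20, 39.70, 17.62], grand mean 32.500
SSB = Σnᵢ(x̄ᵢ−x̄)² = 2509.425; SSW = ΣΣ(x−x̄ᵢ)² = 601.575
MSB = 2509.425/2 = 1254.7125; MSW = 601.575/25 = 24.0630
F = MSB/MSW = 52.1428
df = (2, 25)

test statistic = 52.143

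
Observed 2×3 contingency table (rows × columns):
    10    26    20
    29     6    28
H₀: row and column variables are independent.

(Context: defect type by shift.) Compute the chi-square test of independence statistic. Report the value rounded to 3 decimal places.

test statistic = 22.757

Row totals [56, 63], col totals [39, 32, 48], n=119
χ² = (10−18.35)²/18.35 + (26−15.06)²/15.06 + (20−22.59)²/22.59 + (29−20.65)²/20.65 + (6−16.94)²/16.94 + (28−25.41)²/25.41 = 22.7567
df = 2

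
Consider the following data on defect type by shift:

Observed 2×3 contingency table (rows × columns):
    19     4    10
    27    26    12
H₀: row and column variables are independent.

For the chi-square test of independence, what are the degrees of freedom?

df = (r−1)(c−1) = (2−1)·(3−1) = 2

degrees of freedom = 2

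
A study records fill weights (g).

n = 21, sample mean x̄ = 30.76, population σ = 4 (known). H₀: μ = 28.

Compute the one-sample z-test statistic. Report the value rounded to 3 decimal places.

test statistic = 3.162

SE = σ/√n = 4/√21 = 0.8729
z = (x̄−μ₀)/SE = (30.76−28)/0.8729 = 3.1620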